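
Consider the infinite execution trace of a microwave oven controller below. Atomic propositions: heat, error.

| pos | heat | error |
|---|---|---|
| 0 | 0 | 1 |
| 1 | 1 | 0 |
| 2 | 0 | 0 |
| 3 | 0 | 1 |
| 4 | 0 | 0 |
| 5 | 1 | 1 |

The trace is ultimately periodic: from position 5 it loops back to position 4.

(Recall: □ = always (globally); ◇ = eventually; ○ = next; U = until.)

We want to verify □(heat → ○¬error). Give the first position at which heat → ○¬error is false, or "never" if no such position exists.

never

heat → ○¬error holds at every position 0..5, and those are all the positions the trace ever visits, so the invariant □(heat → ○¬error) is never violated.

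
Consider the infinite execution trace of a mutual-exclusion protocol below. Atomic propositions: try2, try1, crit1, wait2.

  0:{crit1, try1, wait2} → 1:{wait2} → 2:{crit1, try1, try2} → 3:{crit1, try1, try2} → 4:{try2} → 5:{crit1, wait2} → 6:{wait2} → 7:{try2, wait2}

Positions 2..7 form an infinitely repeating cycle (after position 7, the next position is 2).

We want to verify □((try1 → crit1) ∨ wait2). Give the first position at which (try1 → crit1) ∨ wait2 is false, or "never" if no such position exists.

never

(try1 → crit1) ∨ wait2 holds at every position 0..7, and those are all the positions the trace ever visits, so the invariant □((try1 → crit1) ∨ wait2) is never violated.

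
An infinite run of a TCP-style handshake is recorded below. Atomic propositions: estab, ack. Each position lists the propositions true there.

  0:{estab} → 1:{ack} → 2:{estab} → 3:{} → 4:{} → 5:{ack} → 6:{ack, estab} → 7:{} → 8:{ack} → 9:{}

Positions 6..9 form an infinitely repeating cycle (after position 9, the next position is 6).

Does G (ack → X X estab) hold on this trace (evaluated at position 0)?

No

ack → X X estab must hold at every position from 0 onward. It fails at position 1, so G (ack → X X estab) is false.
Positions where ack holds: 1, 5, 6, 8.
Check X X estab at each: 1→fails, 5→fails, 6→fails, 8→ok.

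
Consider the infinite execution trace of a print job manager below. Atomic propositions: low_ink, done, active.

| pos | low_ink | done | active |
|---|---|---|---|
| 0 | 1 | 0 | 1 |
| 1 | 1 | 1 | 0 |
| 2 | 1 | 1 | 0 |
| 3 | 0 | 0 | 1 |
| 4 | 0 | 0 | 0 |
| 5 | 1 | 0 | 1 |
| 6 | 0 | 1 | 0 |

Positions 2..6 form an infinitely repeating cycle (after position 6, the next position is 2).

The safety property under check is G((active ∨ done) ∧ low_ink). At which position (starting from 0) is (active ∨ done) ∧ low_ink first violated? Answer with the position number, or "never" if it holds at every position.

3

Check (active ∨ done) ∧ low_ink at each position in order: 0 ✓, 1 ✓, 2 ✓.
At position 3 the labels are {active}, so (active ∨ done) ∧ low_ink is false there. This is the first violation.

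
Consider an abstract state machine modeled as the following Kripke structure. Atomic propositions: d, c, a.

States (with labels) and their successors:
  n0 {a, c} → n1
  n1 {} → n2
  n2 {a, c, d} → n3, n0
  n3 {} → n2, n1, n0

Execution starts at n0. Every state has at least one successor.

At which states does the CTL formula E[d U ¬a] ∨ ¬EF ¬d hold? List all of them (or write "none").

States satisfying d: {n2}.
States satisfying ¬a: {n1, n3}.
States satisfying E[d U ¬a]: {n1, n2, n3}.
States satisfying ¬d: {n0, n1, n3}.
States satisfying EF ¬d: {n0, n1, n2, n3}.
States satisfying ¬EF ¬d: ∅.
States satisfying E[d U ¬a] ∨ ¬EF ¬d: {n1, n2, n3}.

{n1, n2, n3}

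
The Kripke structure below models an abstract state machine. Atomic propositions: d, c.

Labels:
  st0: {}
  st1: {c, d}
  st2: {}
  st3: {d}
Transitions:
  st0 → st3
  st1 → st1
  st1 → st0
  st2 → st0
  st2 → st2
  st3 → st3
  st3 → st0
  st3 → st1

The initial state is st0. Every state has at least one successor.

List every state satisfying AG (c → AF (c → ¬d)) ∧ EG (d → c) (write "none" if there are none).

none

States satisfying c → AF (c → ¬d): {st0, st2, st3}.
States satisfying AG (c → AF (c → ¬d)): ∅.
States satisfying d → c: {st0, st1, st2}.
States satisfying EG (d → c): {st1, st2}.
States satisfying AG (c → AF (c → ¬d)) ∧ EG (d → c): ∅.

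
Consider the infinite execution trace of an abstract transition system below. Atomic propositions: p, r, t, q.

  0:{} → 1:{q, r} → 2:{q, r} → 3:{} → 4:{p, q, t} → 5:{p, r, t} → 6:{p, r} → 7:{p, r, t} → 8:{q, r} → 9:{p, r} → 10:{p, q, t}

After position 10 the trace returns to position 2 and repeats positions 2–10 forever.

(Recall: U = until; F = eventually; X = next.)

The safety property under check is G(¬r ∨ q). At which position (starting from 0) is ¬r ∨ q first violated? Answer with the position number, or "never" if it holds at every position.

5

Check ¬r ∨ q at each position in order: 0 ✓, 1 ✓, 2 ✓, 3 ✓, 4 ✓.
At position 5 the labels are {p, r, t}, so ¬r ∨ q is false there. This is the first violation.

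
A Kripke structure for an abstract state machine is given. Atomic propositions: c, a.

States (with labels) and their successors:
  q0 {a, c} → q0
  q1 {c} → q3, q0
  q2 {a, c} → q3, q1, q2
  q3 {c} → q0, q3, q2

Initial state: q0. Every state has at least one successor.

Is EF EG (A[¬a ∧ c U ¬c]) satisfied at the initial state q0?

Does not hold

States satisfying EG (A[¬a ∧ c U ¬c]): ∅.
States satisfying EF EG (A[¬a ∧ c U ¬c]): ∅.
No suitable path/successor from q0 witnesses the formula.
q0 ∉ Sat(EF EG (A[¬a ∧ c U ¬c])).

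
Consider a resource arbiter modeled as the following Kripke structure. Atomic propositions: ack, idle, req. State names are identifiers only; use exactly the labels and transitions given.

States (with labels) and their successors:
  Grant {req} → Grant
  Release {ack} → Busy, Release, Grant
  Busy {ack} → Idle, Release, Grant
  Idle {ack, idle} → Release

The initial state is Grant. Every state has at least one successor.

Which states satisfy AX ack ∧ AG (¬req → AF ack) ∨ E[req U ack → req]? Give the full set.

{Grant, Idle}

States satisfying ack: {Release, Busy, Idle}.
States satisfying AX ack: {Idle}.
States satisfying ¬req → AF ack: {Grant, Release, Busy, Idle}.
States satisfying AG (¬req → AF ack): {Grant, Release, Busy, Idle}.
States satisfying AX ack ∧ AG (¬req → AF ack): {Idle}.
States satisfying req: {Grant}.
States satisfying ack → req: {Grant}.
States satisfying E[req U ack → req]: {Grant}.
States satisfying AX ack ∧ AG (¬req → AF ack) ∨ E[req U ack → req]: {Grant, Idle}.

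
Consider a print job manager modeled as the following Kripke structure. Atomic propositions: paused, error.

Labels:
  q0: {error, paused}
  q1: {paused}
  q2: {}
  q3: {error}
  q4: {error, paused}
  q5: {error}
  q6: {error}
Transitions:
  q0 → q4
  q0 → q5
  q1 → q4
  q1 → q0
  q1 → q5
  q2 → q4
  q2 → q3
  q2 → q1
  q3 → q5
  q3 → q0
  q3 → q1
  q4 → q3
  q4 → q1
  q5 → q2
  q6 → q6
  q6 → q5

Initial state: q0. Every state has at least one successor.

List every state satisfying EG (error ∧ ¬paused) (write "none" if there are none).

{q6}

States satisfying error ∧ ¬paused: {q3, q5, q6}.
States satisfying EG (error ∧ ¬paused): {q6}.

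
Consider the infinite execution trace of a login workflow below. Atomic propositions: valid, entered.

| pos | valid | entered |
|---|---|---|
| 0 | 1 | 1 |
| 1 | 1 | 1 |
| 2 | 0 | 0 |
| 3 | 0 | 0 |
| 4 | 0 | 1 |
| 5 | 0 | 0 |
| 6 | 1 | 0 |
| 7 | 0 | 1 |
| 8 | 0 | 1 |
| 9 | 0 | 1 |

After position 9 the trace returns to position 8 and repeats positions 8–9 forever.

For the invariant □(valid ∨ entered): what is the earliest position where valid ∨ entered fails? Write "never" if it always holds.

Check valid ∨ entered at each position in order: 0 ✓, 1 ✓.
At position 2 the labels are {}, so valid ∨ entered is false there. This is the first violation.

2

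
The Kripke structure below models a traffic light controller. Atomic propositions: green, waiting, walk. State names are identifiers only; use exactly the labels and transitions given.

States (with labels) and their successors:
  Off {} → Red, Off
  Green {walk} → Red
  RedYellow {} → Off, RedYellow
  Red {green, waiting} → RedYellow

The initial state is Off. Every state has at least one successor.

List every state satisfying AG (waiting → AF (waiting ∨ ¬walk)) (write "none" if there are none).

States satisfying waiting → AF (waiting ∨ ¬walk): {Off, Green, RedYellow, Red}.
States satisfying AG (waiting → AF (waiting ∨ ¬walk)): {Off, Green, RedYellow, Red}.

{Off, Green, RedYellow, Red}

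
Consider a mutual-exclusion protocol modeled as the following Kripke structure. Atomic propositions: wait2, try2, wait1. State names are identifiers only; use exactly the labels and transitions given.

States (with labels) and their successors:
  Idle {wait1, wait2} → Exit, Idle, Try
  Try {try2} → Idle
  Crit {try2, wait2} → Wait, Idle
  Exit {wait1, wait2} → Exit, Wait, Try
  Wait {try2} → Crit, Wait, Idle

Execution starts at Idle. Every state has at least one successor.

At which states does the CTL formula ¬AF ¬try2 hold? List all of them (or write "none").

{Crit, Wait}

States satisfying ¬try2: {Idle, Exit}.
States satisfying AF ¬try2: {Idle, Try, Exit}.
States satisfying ¬AF ¬try2: {Crit, Wait}.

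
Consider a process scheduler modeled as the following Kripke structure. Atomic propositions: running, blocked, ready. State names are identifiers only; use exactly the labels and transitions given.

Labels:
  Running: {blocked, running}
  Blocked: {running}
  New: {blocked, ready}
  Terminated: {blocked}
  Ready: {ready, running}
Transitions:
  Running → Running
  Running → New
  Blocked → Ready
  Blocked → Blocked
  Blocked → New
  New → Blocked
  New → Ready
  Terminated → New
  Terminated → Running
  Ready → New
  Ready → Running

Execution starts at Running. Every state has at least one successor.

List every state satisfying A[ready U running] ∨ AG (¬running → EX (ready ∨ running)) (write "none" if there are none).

States satisfying ready: {New, Ready}.
States satisfying running: {Running, Blocked, Ready}.
States satisfying A[ready U running]: {Running, Blocked, New, Ready}.
States satisfying ¬running → EX (ready ∨ running): {Running, Blocked, New, Terminated, Ready}.
States satisfying AG (¬running → EX (ready ∨ running)): {Running, Blocked, New, Terminated, Ready}.
States satisfying A[ready U running] ∨ AG (¬running → EX (ready ∨ running)): {Running, Blocked, New, Terminated, Ready}.

{Running, Blocked, New, Terminated, Ready}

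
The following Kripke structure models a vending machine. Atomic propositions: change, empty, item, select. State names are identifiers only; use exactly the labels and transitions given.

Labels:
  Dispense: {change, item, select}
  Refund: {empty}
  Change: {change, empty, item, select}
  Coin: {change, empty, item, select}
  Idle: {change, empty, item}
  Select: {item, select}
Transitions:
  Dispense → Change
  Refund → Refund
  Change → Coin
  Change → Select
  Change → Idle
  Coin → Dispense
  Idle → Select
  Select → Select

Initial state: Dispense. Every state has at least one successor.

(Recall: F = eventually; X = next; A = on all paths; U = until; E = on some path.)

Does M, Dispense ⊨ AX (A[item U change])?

Satisfied

States satisfying A[item U change]: {Dispense, Change, Coin, Idle}.
States satisfying AX (A[item U change]): {Dispense, Coin}.
Dispense ∈ Sat(AX (A[item U change])).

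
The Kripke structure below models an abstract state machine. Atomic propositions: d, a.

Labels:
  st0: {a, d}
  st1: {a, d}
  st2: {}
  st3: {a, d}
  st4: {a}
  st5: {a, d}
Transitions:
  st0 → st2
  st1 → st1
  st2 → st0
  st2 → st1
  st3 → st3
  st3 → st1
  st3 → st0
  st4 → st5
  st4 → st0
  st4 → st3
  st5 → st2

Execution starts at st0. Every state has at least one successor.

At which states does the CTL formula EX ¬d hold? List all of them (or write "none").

States satisfying ¬d: {st2, st4}.
States satisfying EX ¬d: {st0, st5}.

{st0, st5}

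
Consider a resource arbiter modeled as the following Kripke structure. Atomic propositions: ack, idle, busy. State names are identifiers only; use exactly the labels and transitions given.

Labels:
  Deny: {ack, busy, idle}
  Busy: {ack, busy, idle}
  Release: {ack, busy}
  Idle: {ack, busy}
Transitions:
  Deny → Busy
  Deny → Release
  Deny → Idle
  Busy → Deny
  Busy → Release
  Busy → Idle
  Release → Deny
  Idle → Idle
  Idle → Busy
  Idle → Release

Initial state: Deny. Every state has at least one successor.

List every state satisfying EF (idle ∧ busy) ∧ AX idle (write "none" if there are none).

{Release}

States satisfying idle ∧ busy: {Deny, Busy}.
States satisfying EF (idle ∧ busy): {Deny, Busy, Release, Idle}.
States satisfying idle: {Deny, Busy}.
States satisfying AX idle: {Release}.
States satisfying EF (idle ∧ busy) ∧ AX idle: {Release}.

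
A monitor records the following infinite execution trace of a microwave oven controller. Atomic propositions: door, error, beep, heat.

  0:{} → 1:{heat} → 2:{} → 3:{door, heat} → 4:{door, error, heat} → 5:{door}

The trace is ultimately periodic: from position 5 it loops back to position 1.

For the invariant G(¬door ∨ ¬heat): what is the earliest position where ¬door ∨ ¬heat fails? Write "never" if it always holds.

Check ¬door ∨ ¬heat at each position in order: 0 ✓, 1 ✓, 2 ✓.
At position 3 the labels are {door, heat}, so ¬door ∨ ¬heat is false there. This is the first violation.

3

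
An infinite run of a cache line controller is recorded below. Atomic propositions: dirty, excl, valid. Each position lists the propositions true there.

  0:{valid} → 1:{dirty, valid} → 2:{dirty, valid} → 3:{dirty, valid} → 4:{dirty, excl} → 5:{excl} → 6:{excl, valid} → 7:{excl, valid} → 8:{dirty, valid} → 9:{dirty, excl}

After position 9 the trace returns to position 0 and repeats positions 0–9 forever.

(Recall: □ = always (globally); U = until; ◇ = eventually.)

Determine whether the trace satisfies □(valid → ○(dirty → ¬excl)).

Violated

valid → ○(dirty → ¬excl) must hold at every position from 0 onward. It fails at position 3, so □(valid → ○(dirty → ¬excl)) is false.
Positions where valid holds: 0, 1, 2, 3, 6, 7, 8.
Check ○(dirty → ¬excl) at each: 0→ok, 1→ok, 2→ok, 3→fails, 6→ok, 7→ok, 8→fails.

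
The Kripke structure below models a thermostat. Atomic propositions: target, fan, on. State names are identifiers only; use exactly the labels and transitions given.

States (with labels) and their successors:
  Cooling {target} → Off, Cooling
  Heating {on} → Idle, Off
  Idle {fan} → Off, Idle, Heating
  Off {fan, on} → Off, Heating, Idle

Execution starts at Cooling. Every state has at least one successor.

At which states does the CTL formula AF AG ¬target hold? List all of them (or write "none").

{Heating, Idle, Off}

States satisfying AG ¬target: {Heating, Idle, Off}.
States satisfying AF AG ¬target: {Heating, Idle, Off}.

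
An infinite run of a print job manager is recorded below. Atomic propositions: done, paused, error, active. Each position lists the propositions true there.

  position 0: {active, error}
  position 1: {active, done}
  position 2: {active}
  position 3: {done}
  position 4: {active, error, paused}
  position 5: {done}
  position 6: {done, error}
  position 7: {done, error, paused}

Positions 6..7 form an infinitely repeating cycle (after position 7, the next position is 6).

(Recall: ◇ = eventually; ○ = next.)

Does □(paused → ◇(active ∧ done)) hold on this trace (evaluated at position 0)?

No

paused → ◇(active ∧ done) must hold at every position from 0 onward. It fails at position 4, so □(paused → ◇(active ∧ done)) is false.
Positions where paused holds: 4, 7.
Check ◇(active ∧ done) at each: 4→fails, 7→fails.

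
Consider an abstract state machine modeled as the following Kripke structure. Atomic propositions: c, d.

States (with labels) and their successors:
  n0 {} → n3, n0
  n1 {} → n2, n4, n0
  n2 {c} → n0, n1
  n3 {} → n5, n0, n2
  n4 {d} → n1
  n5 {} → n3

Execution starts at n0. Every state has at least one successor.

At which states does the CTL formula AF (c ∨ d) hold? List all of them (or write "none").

{n2, n4}

States satisfying c ∨ d: {n2, n4}.
States satisfying AF (c ∨ d): {n2, n4}.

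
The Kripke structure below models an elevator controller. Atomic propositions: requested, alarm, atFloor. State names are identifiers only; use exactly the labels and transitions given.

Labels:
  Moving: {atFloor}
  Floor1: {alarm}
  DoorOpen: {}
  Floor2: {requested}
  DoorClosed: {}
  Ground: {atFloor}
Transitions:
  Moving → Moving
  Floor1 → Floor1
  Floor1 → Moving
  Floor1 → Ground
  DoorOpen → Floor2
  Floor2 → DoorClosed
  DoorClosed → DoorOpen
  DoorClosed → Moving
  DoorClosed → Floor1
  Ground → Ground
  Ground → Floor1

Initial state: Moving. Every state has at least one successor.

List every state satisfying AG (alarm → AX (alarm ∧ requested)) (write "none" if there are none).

{Moving}

States satisfying alarm → AX (alarm ∧ requested): {Moving, DoorOpen, Floor2, DoorClosed, Ground}.
States satisfying AG (alarm → AX (alarm ∧ requested)): {Moving}.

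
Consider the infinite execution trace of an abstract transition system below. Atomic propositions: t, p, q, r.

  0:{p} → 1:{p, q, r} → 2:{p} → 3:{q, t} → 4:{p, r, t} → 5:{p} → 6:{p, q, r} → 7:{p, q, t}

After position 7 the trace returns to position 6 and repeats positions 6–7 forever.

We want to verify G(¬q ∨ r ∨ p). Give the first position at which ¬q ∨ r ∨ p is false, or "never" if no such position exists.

Check ¬q ∨ r ∨ p at each position in order: 0 ✓, 1 ✓, 2 ✓.
At position 3 the labels are {q, t}, so ¬q ∨ r ∨ p is false there. This is the first violation.

3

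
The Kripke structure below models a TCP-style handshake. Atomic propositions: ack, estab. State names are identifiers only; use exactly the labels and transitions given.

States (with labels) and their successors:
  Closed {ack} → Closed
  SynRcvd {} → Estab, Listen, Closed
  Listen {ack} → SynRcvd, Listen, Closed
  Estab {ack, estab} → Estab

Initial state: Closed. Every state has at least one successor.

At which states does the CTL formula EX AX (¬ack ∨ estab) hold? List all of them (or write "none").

{SynRcvd, Estab}

States satisfying AX (¬ack ∨ estab): {Estab}.
States satisfying EX AX (¬ack ∨ estab): {SynRcvd, Estab}.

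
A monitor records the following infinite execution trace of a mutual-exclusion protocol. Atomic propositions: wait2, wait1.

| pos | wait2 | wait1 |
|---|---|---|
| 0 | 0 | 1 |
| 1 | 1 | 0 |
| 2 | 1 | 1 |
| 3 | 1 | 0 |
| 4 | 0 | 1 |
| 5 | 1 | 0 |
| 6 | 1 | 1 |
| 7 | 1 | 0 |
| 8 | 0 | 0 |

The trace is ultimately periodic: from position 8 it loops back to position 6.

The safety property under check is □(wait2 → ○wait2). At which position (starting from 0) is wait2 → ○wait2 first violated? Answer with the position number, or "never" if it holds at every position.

3

Check wait2 → ○wait2 at each position in order: 0 ✓, 1 ✓, 2 ✓.
At position 3 the labels are {wait2} and the next position 4 has {wait1}, so wait2 → ○wait2 is false there. This is the first violation.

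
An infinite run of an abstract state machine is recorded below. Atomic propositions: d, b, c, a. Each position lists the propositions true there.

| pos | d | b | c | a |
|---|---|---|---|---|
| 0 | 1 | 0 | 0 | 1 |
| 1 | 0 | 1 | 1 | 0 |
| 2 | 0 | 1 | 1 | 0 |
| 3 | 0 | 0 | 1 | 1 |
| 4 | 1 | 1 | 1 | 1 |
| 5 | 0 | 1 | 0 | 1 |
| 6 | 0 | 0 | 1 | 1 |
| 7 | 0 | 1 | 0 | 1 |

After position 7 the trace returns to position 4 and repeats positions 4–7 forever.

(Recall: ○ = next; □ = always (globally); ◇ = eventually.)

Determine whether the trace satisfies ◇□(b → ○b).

Does not hold

□(b → ○b) is false at every position 0..7, so it never becomes true and ◇□(b → ○b) fails.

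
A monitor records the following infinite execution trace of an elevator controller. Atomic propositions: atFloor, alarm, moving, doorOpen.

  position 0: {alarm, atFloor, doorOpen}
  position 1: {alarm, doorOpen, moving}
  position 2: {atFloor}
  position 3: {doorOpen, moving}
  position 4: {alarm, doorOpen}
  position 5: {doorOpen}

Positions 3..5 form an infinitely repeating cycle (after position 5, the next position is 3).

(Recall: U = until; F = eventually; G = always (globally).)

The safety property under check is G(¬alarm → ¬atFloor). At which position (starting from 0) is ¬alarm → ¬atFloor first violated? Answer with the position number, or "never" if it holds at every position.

Check ¬alarm → ¬atFloor at each position in order: 0 ✓, 1 ✓.
At position 2 the labels are {atFloor}, so ¬alarm → ¬atFloor is false there. This is the first violation.

2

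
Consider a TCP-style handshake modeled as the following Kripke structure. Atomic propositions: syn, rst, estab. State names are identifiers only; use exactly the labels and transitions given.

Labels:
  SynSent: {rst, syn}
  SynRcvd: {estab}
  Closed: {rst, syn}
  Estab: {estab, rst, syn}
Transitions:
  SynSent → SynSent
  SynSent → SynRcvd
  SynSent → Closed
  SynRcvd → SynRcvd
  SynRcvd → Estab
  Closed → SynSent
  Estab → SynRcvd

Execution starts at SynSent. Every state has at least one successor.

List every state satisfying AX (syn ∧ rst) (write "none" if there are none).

{Closed}

States satisfying syn ∧ rst: {SynSent, Closed, Estab}.
States satisfying AX (syn ∧ rst): {Closed}.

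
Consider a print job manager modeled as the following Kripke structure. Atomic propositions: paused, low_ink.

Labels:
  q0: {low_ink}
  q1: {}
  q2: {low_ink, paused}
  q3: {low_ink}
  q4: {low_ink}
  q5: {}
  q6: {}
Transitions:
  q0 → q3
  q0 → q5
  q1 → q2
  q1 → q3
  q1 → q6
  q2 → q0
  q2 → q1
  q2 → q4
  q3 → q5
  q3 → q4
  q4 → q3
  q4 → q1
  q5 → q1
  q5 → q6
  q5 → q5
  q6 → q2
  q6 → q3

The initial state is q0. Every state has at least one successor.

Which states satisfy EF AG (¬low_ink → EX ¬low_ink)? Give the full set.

none

States satisfying AG (¬low_ink → EX ¬low_ink): ∅.
States satisfying EF AG (¬low_ink → EX ¬low_ink): ∅.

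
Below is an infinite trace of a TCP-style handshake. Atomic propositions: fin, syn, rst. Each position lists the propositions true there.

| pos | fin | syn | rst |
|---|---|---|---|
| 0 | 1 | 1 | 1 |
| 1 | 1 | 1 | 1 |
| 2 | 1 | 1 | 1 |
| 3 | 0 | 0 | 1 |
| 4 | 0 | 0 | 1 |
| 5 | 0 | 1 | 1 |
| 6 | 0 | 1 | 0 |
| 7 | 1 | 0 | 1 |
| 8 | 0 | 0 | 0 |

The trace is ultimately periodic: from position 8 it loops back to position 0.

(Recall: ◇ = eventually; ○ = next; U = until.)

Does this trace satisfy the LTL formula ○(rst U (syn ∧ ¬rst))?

The position after 0 is 1; rst U (syn ∧ ¬rst) is true there.

Satisfied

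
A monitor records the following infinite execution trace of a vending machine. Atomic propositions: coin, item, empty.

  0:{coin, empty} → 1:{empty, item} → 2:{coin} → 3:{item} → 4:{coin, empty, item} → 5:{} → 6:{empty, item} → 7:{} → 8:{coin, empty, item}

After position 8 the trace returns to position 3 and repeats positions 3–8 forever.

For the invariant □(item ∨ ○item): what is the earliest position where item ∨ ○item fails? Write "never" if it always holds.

item ∨ ○item holds at every position 0..8, and those are all the positions the trace ever visits, so the invariant □(item ∨ ○item) is never violated.

never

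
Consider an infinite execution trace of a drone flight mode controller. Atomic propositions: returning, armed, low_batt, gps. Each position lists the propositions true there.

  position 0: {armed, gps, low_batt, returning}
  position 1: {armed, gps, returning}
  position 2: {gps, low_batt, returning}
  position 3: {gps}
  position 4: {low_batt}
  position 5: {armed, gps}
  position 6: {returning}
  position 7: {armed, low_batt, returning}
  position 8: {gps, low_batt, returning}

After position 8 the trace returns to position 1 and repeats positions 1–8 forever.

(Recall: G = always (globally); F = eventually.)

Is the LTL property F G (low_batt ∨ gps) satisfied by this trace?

G (low_batt ∨ gps) is false at every position 0..8, so it never becomes true and F G (low_batt ∨ gps) fails.

Does not hold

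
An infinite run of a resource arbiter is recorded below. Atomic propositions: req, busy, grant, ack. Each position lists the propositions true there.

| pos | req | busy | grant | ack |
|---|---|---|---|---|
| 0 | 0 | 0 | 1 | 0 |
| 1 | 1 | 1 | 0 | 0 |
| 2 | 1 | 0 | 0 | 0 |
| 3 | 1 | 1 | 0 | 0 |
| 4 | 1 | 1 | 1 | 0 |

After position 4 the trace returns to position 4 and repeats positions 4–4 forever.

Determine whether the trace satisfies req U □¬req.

Walking from position 0: at position 0, □¬req has not yet held and req fails, so req U □¬req is false.

Violated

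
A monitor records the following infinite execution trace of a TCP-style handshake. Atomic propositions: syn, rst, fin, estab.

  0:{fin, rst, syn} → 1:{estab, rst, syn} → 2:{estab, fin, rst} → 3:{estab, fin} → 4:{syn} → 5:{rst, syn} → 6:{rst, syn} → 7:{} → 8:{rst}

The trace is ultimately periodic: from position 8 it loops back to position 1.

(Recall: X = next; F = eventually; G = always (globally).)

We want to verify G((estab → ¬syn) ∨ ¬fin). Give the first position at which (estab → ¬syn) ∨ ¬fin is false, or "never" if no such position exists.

never

(estab → ¬syn) ∨ ¬fin holds at every position 0..8, and those are all the positions the trace ever visits, so the invariant G((estab → ¬syn) ∨ ¬fin) is never violated.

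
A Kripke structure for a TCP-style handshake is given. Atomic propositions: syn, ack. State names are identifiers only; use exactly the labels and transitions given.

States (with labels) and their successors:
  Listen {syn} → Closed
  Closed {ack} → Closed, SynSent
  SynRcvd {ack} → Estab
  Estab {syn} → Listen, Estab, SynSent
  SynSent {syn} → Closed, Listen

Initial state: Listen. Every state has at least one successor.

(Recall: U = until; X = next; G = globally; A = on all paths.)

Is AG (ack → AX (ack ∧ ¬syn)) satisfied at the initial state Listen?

No

States satisfying ack → AX (ack ∧ ¬syn): {Listen, Estab, SynSent}.
States satisfying AG (ack → AX (ack ∧ ¬syn)): ∅.
Closed is reachable from Listen and violates ack → AX (ack ∧ ¬syn), so AG fails at Listen.
Listen ∉ Sat(AG (ack → AX (ack ∧ ¬syn))).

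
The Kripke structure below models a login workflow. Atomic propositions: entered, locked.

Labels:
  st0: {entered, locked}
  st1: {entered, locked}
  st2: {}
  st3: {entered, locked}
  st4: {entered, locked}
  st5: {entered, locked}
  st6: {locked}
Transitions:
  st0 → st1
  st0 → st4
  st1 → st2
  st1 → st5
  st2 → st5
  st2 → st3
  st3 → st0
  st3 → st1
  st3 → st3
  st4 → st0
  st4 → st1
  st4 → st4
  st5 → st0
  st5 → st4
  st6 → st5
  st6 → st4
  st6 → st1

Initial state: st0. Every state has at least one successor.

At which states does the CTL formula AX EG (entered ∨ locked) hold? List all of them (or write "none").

{st0, st2, st3, st4, st5, st6}

States satisfying EG (entered ∨ locked): {st0, st1, st3, st4, st5, st6}.
States satisfying AX EG (entered ∨ locked): {st0, st2, st3, st4, st5, st6}.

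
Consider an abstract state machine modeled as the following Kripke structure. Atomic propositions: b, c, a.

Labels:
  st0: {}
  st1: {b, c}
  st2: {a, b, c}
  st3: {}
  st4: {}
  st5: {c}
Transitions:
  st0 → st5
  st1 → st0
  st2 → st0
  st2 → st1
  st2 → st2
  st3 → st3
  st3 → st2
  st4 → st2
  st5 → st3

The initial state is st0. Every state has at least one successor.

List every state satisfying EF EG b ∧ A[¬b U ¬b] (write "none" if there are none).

{st0, st3, st4, st5}

States satisfying EG b: {st2}.
States satisfying EF EG b: {st0, st1, st2, st3, st4, st5}.
States satisfying ¬b: {st0, st3, st4, st5}.
States satisfying A[¬b U ¬b]: {st0, st3, st4, st5}.
States satisfying EF EG b ∧ A[¬b U ¬b]: {st0, st3, st4, st5}.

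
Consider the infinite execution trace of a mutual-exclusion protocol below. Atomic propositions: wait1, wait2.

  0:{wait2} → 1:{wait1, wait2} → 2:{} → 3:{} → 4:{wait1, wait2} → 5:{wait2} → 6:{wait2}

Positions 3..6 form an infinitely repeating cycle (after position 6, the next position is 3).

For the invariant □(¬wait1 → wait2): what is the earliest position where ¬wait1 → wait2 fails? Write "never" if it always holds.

Check ¬wait1 → wait2 at each position in order: 0 ✓, 1 ✓.
At position 2 the labels are {}, so ¬wait1 → wait2 is false there. This is the first violation.

2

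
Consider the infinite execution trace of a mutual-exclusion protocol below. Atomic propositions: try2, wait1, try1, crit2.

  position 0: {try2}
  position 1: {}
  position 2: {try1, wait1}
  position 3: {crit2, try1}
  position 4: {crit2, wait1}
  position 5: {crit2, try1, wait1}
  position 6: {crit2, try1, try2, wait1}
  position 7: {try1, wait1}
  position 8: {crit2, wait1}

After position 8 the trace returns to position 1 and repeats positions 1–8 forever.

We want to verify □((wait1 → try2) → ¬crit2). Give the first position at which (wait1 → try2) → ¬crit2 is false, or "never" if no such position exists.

Check (wait1 → try2) → ¬crit2 at each position in order: 0 ✓, 1 ✓, 2 ✓.
At position 3 the labels are {crit2, try1}, so (wait1 → try2) → ¬crit2 is false there. This is the first violation.

3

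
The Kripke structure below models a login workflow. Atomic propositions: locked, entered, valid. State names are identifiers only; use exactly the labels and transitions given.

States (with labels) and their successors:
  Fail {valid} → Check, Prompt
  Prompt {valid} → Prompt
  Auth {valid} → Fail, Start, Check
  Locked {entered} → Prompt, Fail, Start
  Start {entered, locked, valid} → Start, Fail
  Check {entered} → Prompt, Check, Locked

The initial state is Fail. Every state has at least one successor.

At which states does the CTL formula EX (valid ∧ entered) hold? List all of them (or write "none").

{Auth, Locked, Start}

States satisfying valid ∧ entered: {Start}.
States satisfying EX (valid ∧ entered): {Auth, Locked, Start}.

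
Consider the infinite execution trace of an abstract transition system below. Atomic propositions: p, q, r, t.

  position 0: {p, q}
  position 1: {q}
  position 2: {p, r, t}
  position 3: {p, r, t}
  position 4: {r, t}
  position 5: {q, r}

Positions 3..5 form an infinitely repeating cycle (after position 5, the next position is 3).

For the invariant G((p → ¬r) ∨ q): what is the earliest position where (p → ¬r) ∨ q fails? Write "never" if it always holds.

Check (p → ¬r) ∨ q at each position in order: 0 ✓, 1 ✓.
At position 2 the labels are {p, r, t}, so (p → ¬r) ∨ q is false there. This is the first violation.

2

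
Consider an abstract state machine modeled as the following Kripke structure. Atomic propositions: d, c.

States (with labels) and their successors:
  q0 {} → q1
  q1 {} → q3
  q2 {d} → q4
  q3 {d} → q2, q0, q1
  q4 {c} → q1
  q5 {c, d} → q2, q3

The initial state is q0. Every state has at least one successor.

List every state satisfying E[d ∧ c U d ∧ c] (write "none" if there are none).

{q5}

States satisfying d ∧ c: {q5}.
States satisfying E[d ∧ c U d ∧ c]: {q5}.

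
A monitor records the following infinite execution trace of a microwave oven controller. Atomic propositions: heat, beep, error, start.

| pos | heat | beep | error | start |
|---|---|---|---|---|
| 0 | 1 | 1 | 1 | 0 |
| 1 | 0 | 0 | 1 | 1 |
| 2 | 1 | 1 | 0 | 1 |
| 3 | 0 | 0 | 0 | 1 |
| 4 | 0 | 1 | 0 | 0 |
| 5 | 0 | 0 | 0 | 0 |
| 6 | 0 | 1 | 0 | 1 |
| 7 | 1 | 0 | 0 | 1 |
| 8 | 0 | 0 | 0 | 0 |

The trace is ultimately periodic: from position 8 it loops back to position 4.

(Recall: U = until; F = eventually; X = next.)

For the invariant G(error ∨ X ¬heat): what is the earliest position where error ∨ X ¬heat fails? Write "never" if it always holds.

Check error ∨ X ¬heat at each position in order: 0 ✓, 1 ✓, 2 ✓, 3 ✓, 4 ✓, 5 ✓.
At position 6 the labels are {beep, start} and the next position 7 has {heat, start}, so error ∨ X ¬heat is false there. This is the first violation.

6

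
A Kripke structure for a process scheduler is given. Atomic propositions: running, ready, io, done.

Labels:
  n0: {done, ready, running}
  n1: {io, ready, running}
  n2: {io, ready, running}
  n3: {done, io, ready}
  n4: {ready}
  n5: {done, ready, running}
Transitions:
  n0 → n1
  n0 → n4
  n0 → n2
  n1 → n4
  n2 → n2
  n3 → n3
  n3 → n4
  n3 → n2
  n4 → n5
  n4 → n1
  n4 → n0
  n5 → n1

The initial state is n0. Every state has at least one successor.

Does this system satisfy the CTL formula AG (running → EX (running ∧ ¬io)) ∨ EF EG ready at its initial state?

Satisfied

States satisfying running → EX (running ∧ ¬io): {n3, n4}.
States satisfying AG (running → EX (running ∧ ¬io)): ∅.
States satisfying EG ready: {n0, n1, n2, n3, n4, n5}.
States satisfying EF EG ready: {n0, n1, n2, n3, n4, n5}.
States satisfying AG (running → EX (running ∧ ¬io)) ∨ EF EG ready: {n0, n1, n2, n3, n4, n5}.
n0 ∈ Sat(AG (running → EX (running ∧ ¬io)) ∨ EF EG ready).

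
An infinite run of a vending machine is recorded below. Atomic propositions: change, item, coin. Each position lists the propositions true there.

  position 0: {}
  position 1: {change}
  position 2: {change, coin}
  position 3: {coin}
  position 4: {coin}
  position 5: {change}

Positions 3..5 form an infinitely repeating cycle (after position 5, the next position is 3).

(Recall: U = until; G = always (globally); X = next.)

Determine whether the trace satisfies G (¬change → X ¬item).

Holds

¬change → X ¬item holds at every position 0..5, and those are all positions ever visited, so G (¬change → X ¬item) holds.
Positions where ¬change holds: 0, 3, 4.
Check X ¬item at each: 0→ok, 3→ok, 4→ok.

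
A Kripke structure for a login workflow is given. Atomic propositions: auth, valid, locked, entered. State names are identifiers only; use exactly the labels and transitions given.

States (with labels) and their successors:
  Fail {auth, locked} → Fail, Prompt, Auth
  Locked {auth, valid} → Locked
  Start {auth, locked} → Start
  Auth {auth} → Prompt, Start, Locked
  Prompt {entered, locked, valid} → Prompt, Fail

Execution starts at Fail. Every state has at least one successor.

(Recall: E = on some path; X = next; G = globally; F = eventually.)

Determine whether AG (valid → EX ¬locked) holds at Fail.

States satisfying valid → EX ¬locked: {Fail, Locked, Start, Auth}.
States satisfying AG (valid → EX ¬locked): {Locked, Start}.
Prompt is reachable from Fail and violates valid → EX ¬locked, so AG fails at Fail.
Fail ∉ Sat(AG (valid → EX ¬locked)).

No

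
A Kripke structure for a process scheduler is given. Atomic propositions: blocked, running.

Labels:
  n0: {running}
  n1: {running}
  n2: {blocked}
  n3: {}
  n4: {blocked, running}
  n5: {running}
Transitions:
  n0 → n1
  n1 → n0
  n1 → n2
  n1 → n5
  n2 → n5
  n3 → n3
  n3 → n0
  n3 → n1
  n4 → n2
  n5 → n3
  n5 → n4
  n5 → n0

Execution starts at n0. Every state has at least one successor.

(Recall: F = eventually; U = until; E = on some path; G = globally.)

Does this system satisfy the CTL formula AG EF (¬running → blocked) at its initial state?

Holds

States satisfying EF (¬running → blocked): {n0, n1, n2, n3, n4, n5}.
States satisfying AG EF (¬running → blocked): {n0, n1, n2, n3, n4, n5}.
Every state reachable from n0 satisfies EF (¬running → blocked).
n0 ∈ Sat(AG EF (¬running → blocked)).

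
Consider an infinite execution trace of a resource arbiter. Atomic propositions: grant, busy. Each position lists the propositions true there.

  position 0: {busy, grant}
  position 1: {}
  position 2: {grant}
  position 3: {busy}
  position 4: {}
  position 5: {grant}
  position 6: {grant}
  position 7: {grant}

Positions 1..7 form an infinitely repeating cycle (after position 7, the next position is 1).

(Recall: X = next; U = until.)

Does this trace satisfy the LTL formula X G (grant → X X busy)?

The position after 0 is 1; G (grant → X X busy) is false there.

Does not hold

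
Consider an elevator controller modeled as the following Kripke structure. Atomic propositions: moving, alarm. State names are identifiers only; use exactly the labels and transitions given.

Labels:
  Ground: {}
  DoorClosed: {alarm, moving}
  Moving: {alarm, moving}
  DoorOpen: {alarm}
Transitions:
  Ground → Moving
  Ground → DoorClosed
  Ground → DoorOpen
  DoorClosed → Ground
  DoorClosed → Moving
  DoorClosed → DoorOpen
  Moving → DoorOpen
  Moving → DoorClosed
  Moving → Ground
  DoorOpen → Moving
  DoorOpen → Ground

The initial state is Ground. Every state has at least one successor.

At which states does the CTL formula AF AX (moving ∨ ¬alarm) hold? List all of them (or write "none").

States satisfying AX (moving ∨ ¬alarm): {DoorOpen}.
States satisfying AF AX (moving ∨ ¬alarm): {DoorOpen}.

{DoorOpen}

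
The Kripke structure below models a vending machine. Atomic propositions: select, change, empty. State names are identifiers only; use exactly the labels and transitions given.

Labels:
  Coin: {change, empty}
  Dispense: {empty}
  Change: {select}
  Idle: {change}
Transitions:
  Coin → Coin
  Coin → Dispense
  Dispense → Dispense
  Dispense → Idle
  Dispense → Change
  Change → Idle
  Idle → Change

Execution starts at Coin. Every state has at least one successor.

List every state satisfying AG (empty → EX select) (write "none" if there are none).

{Dispense, Change, Idle}

States satisfying empty → EX select: {Dispense, Change, Idle}.
States satisfying AG (empty → EX select): {Dispense, Change, Idle}.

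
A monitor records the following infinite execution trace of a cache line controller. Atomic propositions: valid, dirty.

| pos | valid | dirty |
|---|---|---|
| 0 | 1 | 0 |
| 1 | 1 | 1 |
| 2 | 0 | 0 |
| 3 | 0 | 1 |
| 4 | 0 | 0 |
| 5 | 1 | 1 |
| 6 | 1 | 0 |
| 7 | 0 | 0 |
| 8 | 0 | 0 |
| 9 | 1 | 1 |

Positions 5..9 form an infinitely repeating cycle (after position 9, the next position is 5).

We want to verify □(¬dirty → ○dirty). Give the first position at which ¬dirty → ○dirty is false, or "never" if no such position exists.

6

Check ¬dirty → ○dirty at each position in order: 0 ✓, 1 ✓, 2 ✓, 3 ✓, 4 ✓, 5 ✓.
At position 6 the labels are {valid} and the next position 7 has {}, so ¬dirty → ○dirty is false there. This is the first violation.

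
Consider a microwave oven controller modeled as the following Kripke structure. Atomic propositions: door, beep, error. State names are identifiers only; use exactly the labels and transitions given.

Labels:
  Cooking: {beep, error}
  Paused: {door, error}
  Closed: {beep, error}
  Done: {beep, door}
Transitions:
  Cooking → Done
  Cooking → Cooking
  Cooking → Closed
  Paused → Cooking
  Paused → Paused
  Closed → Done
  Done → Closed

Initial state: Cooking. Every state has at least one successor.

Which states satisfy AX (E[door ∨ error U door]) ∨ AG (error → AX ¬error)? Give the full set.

{Cooking, Paused, Closed, Done}

States satisfying E[door ∨ error U door]: {Cooking, Paused, Closed, Done}.
States satisfying AX (E[door ∨ error U door]): {Cooking, Paused, Closed, Done}.
States satisfying error → AX ¬error: {Closed, Done}.
States satisfying AG (error → AX ¬error): {Closed, Done}.
States satisfying AX (E[door ∨ error U door]) ∨ AG (error → AX ¬error): {Cooking, Paused, Closed, Done}.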